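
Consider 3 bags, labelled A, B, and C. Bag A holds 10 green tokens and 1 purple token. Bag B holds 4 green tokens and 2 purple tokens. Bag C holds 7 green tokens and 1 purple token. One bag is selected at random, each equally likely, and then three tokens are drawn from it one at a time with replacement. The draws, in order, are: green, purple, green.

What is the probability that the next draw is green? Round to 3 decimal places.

0.786

For each hypothesis, P(data | H) works out to: P(data | bag A) = (10/11)(1/11)(10/11) = 0.075131; P(data | bag B) = (4/6)(2/6)(4/6) = 0.14815; P(data | bag C) = (7/8)(1/8)(7/8) = 0.095703.
The prior-weighted likelihoods are 1/3 · 0.075131 = 0.025044, 1/3 · 0.14815 = 0.049383, 1/3 · 0.095703 = 0.031901; with total 0.10633.
Dividing through by the total gives posterior P(bag A | data) = 0.23553, P(bag B | data) = 0.46444, P(bag C | data) = 0.30003.
Averaging over the posterior, P(green next | data) = (10/11)(0.23553) + (2/3)(0.46444) + (7/8)(0.30003) = 0.78627.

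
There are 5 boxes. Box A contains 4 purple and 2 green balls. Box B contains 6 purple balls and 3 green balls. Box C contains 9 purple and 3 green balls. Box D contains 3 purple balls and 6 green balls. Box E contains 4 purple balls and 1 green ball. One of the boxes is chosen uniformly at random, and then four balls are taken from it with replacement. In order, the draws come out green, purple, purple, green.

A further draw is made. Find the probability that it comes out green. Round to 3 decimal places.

0.382

Compute the likelihood of the observed sequence for each case: P(data | box A) = (2/6)(4/6)(4/6)(2/6) = 0.049383; P(data | box B) = (3/9)(6/9)(6/9)(3/9) = 0.049383; P(data | box C) = (3/12)(9/12)(9/12)(3/12) = 0.035156; P(data | box D) = (6/9)(3/9)(3/9)(6/9) = 0.049383; P(data | box E) = (1/5)(4/5)(4/5)(1/5) = 0.0256.
The prior-weighted likelihoods are 1/5 · 0.049383 = 0.0098765, 1/5 · 0.049383 = 0.0098765, 1/5 · 0.035156 = 0.0070313, 1/5 · 0.049383 = 0.0098765, 1/5 · 0.0256 = 0.00512; with total 0.041781.
Normalising, the posterior is P(box A | data) = 0.23639, P(box B | data) = 0.23639, P(box C | data) = 0.16829, P(box D | data) = 0.23639, P(box E | data) = 0.12254.
Averaging over the posterior, P(green next | data) = (1/3)(0.23639) + (1/3)(0.23639) + (1/4)(0.16829) + (2/3)(0.23639) + (1/5)(0.12254) = 0.38177.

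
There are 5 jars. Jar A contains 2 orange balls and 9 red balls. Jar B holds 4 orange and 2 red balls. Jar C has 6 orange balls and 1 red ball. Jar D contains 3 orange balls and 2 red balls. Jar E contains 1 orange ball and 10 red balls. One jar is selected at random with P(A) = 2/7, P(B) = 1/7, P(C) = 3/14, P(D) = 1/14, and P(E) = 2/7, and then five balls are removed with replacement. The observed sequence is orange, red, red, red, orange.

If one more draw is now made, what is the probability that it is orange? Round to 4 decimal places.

Compute the likelihood of the observed sequence for each case: P(data | jar A) = (2/11)(9/11)(9/11)(9/11)(2/11) = 0.018106; P(data | jar B) = (4/6)(2/6)(2/6)(2/6)(4/6) = 0.016461; P(data | jar C) = (6/7)(1/7)(1/7)(1/7)(6/7) = 0.002142; P(data | jar D) = (3/5)(2/5)(2/5)(2/5)(3/5) = 0.02304; P(data | jar E) = (1/11)(10/11)(10/11)(10/11)(1/11) = 0.0062092.
Weighting by the prior gives 2/7 · 0.018106 = 0.0051732, 1/7 · 0.016461 = 0.0023516, 3/14 · 0.002142 = 0.00045899, 1/14 · 0.02304 = 0.0016457, 2/7 · 0.0062092 = 0.0017741; these sum to 0.011403.
Dividing through by the total gives posterior P(jar A | data) = 0.45365, P(jar B | data) = 0.20621, P(jar C | data) = 0.04025, P(jar D | data) = 0.14432, P(jar E | data) = 0.15557.
The predictive probability is P(orange next | data) = (2/11)(0.45365) + (2/3)(0.20621) + (6/7)(0.04025) + (3/5)(0.14432) + (1/11)(0.15557) = 0.35519.

0.3552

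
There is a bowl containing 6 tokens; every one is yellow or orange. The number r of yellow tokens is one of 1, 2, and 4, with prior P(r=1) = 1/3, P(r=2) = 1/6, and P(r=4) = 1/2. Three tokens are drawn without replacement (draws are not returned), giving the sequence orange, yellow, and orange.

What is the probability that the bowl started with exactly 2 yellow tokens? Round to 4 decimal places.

The likelihood of the observed sequence under each hypothesis: P(data | r = 1) = (5/6)(1/5)(4/4) = 1/6; P(data | r = 2) = (4/6)(2/5)(3/4) = 1/5; P(data | r = 4) = (2/6)(4/5)(1/4) = 1/15.
Multiplying each by its prior: 1/3 · 1/6 = 1/18, 1/6 · 1/5 = 1/30, 1/2 · 1/15 = 1/30; summing to 11/90.
By Bayes' rule, P(r = 2 | data) = (1/30) / (11/90) = 3/11.

0.2727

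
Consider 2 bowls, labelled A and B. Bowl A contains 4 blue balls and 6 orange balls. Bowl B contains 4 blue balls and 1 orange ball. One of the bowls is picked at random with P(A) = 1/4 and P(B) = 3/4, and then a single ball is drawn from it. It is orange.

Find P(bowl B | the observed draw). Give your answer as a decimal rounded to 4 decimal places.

0.5000

Compute the likelihood of this draw for each case: P(data | bowl A) = (6/10) = 3/5; P(data | bowl B) = (1/5) = 1/5.
Multiplying each by its prior: 1/4 · 3/5 = 3/20, 3/4 · 1/5 = 3/20; these sum to 3/10.
Hence P(bowl B | data) = (3/20) / (3/10) = 1/2.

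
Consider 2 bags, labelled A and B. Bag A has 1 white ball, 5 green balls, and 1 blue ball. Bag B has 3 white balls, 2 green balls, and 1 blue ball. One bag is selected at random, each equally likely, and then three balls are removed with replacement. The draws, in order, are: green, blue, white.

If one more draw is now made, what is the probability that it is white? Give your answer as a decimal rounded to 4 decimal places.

0.3771

For each hypothesis, P(data | H) works out to: P(data | bag A) = (5/7)(1/7)(1/7) = 0.014577; P(data | bag B) = (2/6)(1/6)(3/6) = 0.027778.
Weighting by the prior gives 1/2 · 0.014577 = 0.0072886, 1/2 · 0.027778 = 0.013889; these sum to 0.021178.
The posterior is then P(bag A | data) = 0.34417, P(bag B | data) = 0.65583.
Averaging over the posterior, P(white next | data) = (1/7)(0.34417) + (1/2)(0.65583) = 0.37708.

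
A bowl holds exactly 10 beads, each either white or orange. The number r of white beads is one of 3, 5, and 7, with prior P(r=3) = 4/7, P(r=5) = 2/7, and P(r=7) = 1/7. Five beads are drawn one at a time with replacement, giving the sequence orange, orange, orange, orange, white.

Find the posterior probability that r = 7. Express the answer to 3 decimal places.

0.016

For each hypothesis, P(data | H) works out to: P(data | r = 3) = (7/10)(7/10)(7/10)(7/10)(3/10) = 0.07203; P(data | r = 5) = (5/10)(5/10)(5/10)(5/10)(5/10) = 0.03125; P(data | r = 7) = (3/10)(3/10)(3/10)(3/10)(7/10) = 0.00567.
Multiplying each by its prior: 4/7 · 0.07203 = 0.04116, 2/7 · 0.03125 = 0.0089286, 1/7 · 0.00567 = 0.00081; with total 0.050899.
By Bayes' rule, P(r = 7 | data) = (0.00081) / (0.050899) = 0.015914.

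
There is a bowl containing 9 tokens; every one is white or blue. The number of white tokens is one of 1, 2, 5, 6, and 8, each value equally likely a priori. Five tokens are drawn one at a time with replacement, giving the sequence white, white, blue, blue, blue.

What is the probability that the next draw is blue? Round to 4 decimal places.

Under each hypothesis, the probability of the observed sequence is: P(data | r = 1) = (1/9)(1/9)(8/9)(8/9)(8/9) = 0.0086708; P(data | r = 2) = (2/9)(2/9)(7/9)(7/9)(7/9) = 0.023235; P(data | r = 5) = (5/9)(5/9)(4/9)(4/9)(4/9) = 0.027096; P(data | r = 6) = (6/9)(6/9)(3/9)(3/9)(3/9) = 0.016461; P(data | r = 8) = (8/9)(8/9)(1/9)(1/9)(1/9) = 0.0010838.
The prior-weighted likelihoods are 1/5 · 0.0086708 = 0.0017342, 1/5 · 0.023235 = 0.004647, 1/5 · 0.027096 = 0.0054192, 1/5 · 0.016461 = 0.0032922, 1/5 · 0.0010838 = 0.00021677; summing to 0.015309.
Normalising, the posterior is P(r = 1 | data) = 0.11327, P(r = 2 | data) = 0.30354, P(r = 5 | data) = 0.35398, P(r = 6 | data) = 0.21504, P(r = 8 | data) = 0.014159.
Averaging over the posterior, P(blue next | data) = (8/9)(0.11327) + (7/9)(0.30354) + (4/9)(0.35398) + (1/3)(0.21504) + (1/9)(0.014159) = 0.56735.

0.5674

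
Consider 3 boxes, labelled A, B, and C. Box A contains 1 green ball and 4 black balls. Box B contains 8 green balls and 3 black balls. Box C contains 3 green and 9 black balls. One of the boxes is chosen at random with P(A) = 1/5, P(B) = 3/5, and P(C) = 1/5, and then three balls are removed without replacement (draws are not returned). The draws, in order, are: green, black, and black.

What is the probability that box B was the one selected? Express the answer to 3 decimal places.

For each hypothesis, P(data | H) works out to: P(data | box A) = (1/5)(4/4)(3/3) = 1/5; P(data | box B) = (8/11)(3/10)(2/9) = 8/165; P(data | box C) = (3/12)(9/11)(8/10) = 9/55.
The prior-weighted likelihoods are 1/5 · 1/5 = 1/25, 3/5 · 8/165 = 8/275, 1/5 · 9/55 = 9/275; with total 28/275.
So P(box B | data) = (8/275) / (28/275) = 2/7.

0.286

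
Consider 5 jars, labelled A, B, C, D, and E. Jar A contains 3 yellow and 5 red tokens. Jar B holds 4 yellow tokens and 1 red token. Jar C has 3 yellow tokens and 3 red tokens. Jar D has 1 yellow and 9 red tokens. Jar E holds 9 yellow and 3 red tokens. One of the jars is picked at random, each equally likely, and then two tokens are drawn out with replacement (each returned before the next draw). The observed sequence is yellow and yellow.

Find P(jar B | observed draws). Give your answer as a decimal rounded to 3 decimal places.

Compute the likelihood of the observed sequence for each case: P(data | jar A) = (3/8)(3/8) = 0.14062; P(data | jar B) = (4/5)(4/5) = 0.64; P(data | jar C) = (3/6)(3/6) = 0.25; P(data | jar D) = (1/10)(1/10) = 0.01; P(data | jar E) = (9/12)(9/12) = 0.5625.
Weighting by the prior gives 1/5 · 0.14062 = 0.028125, 1/5 · 0.64 = 0.128, 1/5 · 0.25 = 0.05, 1/5 · 0.01 = 0.002, 1/5 · 0.5625 = 0.1125; summing to 0.32062.
By Bayes' rule, P(jar B | data) = (0.128) / (0.32062) = 0.39922.

0.399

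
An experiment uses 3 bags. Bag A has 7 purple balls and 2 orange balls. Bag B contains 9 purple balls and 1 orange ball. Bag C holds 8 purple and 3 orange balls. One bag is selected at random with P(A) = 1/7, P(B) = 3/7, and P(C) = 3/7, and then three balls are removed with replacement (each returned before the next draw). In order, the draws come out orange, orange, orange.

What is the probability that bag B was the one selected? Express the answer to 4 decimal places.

0.0401

The likelihood of the observed sequence under each hypothesis: P(data | bag A) = (2/9)(2/9)(2/9) = 0.010974; P(data | bag B) = (1/10)(1/10)(1/10) = 0.001; P(data | bag C) = (3/11)(3/11)(3/11) = 0.020285.
The prior-weighted likelihoods are 1/7 · 0.010974 = 0.0015677, 3/7 · 0.001 = 0.00042857, 3/7 · 0.020285 = 0.0086938; summing to 0.01069.
Hence P(bag B | data) = (0.00042857) / (0.01069) = 0.040091.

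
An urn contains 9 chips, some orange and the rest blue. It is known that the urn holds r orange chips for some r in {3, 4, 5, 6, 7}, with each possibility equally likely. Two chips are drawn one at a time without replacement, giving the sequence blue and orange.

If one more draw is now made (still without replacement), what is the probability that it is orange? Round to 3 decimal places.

The likelihood of the observed sequence under each hypothesis: P(data | r = 3) = (6/9)(3/8) = 1/4; P(data | r = 4) = (5/9)(4/8) = 5/18; P(data | r = 5) = (4/9)(5/8) = 5/18; P(data | r = 6) = (3/9)(6/8) = 1/4; P(data | r = 7) = (2/9)(7/8) = 7/36.
Multiplying each by its prior: 1/5 · 1/4 = 1/20, 1/5 · 5/18 = 1/18, 1/5 · 5/18 = 1/18, 1/5 · 1/4 = 1/20, 1/5 · 7/36 = 7/180; summing to 1/4.
The posterior is then P(r = 3 | data) = 1/5, P(r = 4 | data) = 2/9, P(r = 5 | data) = 2/9, P(r = 6 | data) = 1/5, P(r = 7 | data) = 7/45.
So P(orange next | data) = Σ P(orange next | H) P(H | data) = (2/7)(1/5) + (3/7)(2/9) + (4/7)(2/9) + (5/7)(1/5) + (6/7)(7/45) = 5/9.

0.556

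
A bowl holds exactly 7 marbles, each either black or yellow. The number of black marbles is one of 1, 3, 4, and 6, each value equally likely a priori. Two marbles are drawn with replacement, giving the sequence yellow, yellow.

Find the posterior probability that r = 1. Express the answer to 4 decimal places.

0.5806

Compute the likelihood of the observed sequence for each case: P(data | r = 1) = (6/7)(6/7) = 36/49; P(data | r = 3) = (4/7)(4/7) = 16/49; P(data | r = 4) = (3/7)(3/7) = 9/49; P(data | r = 6) = (1/7)(1/7) = 1/49.
Weighting by the prior gives 1/4 · 36/49 = 9/49, 1/4 · 16/49 = 4/49, 1/4 · 9/49 = 9/196, 1/4 · 1/49 = 1/196; with total 31/98.
By Bayes' rule, P(r = 1 | data) = (9/49) / (31/98) = 18/31.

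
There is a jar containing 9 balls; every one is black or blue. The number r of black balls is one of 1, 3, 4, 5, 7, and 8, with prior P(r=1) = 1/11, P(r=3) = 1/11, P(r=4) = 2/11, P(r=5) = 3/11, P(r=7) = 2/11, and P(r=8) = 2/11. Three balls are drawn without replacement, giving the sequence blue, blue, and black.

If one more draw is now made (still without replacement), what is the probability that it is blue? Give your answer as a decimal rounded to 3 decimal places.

For each hypothesis, P(data | H) works out to: P(data | r = 1) = (8/9)(7/8)(1/7) = 0.11111; P(data | r = 3) = (6/9)(5/8)(3/7) = 0.17857; P(data | r = 4) = (5/9)(4/8)(4/7) = 0.15873; P(data | r = 5) = (4/9)(3/8)(5/7) = 0.11905; P(data | r = 7) = (2/9)(1/8)(7/7) = 0.027778; P(data | r = 8) = (1/9)(0/8) = 0.
Weighting by the prior gives 1/11 · 0.11111 = 0.010101, 1/11 · 0.17857 = 0.016234, 2/11 · 0.15873 = 0.02886, 3/11 · 0.11905 = 0.032468, 2/11 · 0.027778 = 0.0050505, 2/11 · 0 = 0; with total 0.092713.
Normalising, the posterior is P(r = 1 | data) = 0.10895, P(r = 3 | data) = 0.1751, P(r = 4 | data) = 0.31128, P(r = 5 | data) = 0.35019, P(r = 7 | data) = 0.054475, P(r = 8 | data) = 0.
The predictive probability is P(blue next | data) = (1)(0.10895) + (2/3)(0.1751) + (1/2)(0.31128) + (1/3)(0.35019) + (0)(0.054475) = 0.49805.

0.498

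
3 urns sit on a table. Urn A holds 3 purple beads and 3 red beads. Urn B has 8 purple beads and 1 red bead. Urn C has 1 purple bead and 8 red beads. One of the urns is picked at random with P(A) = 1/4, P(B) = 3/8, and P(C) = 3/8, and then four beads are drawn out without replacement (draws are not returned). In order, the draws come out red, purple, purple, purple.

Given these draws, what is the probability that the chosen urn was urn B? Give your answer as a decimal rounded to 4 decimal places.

Compute the likelihood of the observed sequence for each case: P(data | urn A) = (3/6)(3/5)(2/4)(1/3) = 1/20; P(data | urn B) = (1/9)(8/8)(7/7)(6/6) = 1/9; P(data | urn C) = (8/9)(1/8)(0/7) = 0.
Multiplying each by its prior: 1/4 · 1/20 = 1/80, 3/8 · 1/9 = 1/24, 3/8 · 0 = 0; with total 13/240.
Hence P(urn B | data) = (1/24) / (13/240) = 10/13.

0.7692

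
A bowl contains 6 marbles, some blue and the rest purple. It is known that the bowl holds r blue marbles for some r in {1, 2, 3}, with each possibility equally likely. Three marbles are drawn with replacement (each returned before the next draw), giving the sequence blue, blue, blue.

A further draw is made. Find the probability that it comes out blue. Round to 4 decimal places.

0.4537

The likelihood of the observed sequence under each hypothesis: P(data | r = 1) = (1/6)(1/6)(1/6) = 1/216; P(data | r = 2) = (2/6)(2/6)(2/6) = 1/27; P(data | r = 3) = (3/6)(3/6)(3/6) = 1/8.
The prior-weighted likelihoods are 1/3 · 1/216 = 1/648, 1/3 · 1/27 = 1/81, 1/3 · 1/8 = 1/24; summing to 1/18.
The posterior is then P(r = 1 | data) = 1/36, P(r = 2 | data) = 2/9, P(r = 3 | data) = 3/4.
Averaging over the posterior, P(blue next | data) = (1/6)(1/36) + (1/3)(2/9) + (1/2)(3/4) = 49/108.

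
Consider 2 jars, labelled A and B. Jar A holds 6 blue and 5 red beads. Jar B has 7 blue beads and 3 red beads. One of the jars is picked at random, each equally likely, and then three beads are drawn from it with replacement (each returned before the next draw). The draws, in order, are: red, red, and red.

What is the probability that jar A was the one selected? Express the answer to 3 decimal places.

0.777

Compute the likelihood of the observed sequence for each case: P(data | jar A) = (5/11)(5/11)(5/11) = 0.093914; P(data | jar B) = (3/10)(3/10)(3/10) = 0.027.
Multiplying each by its prior: 1/2 · 0.093914 = 0.046957, 1/2 · 0.027 = 0.0135; with total 0.060457.
By Bayes' rule, P(jar A | data) = (0.046957) / (0.060457) = 0.7767.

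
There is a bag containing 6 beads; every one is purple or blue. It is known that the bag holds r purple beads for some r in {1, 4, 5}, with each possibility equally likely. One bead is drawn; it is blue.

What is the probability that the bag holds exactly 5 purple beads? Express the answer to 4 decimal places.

Compute the likelihood of this draw for each case: P(data | r = 1) = (5/6) = 5/6; P(data | r = 4) = (2/6) = 1/3; P(data | r = 5) = (1/6) = 1/6.
The prior-weighted likelihoods are 1/3 · 5/6 = 5/18, 1/3 · 1/3 = 1/9, 1/3 · 1/6 = 1/18; with total 4/9.
Therefore the posterior P(r = 5 | data) = (1/18) / (4/9) = 1/8.

0.1250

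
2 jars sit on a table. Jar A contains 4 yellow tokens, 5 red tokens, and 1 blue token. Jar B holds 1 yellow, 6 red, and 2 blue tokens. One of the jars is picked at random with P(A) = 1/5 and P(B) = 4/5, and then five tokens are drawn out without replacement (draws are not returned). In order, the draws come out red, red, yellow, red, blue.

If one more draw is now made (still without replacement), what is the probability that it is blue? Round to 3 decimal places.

Under each hypothesis, the probability of the observed sequence is: P(data | jar A) = (5/10)(4/9)(4/8)(3/7)(1/6) = 1/126; P(data | jar B) = (6/9)(5/8)(1/7)(4/6)(2/5) = 1/63.
Multiplying each by its prior: 1/5 · 1/126 = 1/630, 4/5 · 1/63 = 4/315; summing to 1/70.
The posterior is then P(jar A | data) = 1/9, P(jar B | data) = 8/9.
The predictive probability is P(blue next | data) = (0)(1/9) + (1/4)(8/9) = 2/9.

0.222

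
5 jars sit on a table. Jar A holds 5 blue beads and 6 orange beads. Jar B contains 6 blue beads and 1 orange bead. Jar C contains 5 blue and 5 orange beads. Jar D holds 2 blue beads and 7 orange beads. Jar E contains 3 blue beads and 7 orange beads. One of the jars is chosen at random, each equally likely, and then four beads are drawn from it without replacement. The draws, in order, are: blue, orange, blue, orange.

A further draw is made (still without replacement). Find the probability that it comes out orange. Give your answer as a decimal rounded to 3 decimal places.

0.654

For each hypothesis, P(data | H) works out to: P(data | jar A) = (5/11)(6/10)(4/9)(5/8) = 0.075758; P(data | jar B) = (6/7)(1/6)(5/5)(0/4) = 0; P(data | jar C) = (5/10)(5/9)(4/8)(4/7) = 0.079365; P(data | jar D) = (2/9)(7/8)(1/7)(6/6) = 0.027778; P(data | jar E) = (3/10)(7/9)(2/8)(6/7) = 0.05.
The prior-weighted likelihoods are 1/5 · 0.075758 = 0.015152, 1/5 · 0 = 0, 1/5 · 0.079365 = 0.015873, 1/5 · 0.027778 = 0.0055556, 1/5 · 0.05 = 0.01; with total 0.04658.
Dividing through by the total gives posterior P(jar A | data) = 0.32528, P(jar B | data) = 0, P(jar C | data) = 0.34077, P(jar D | data) = 0.11927, P(jar E | data) = 0.21468.
The predictive probability is P(orange next | data) = (4/7)(0.32528) + (1/2)(0.34077) + (1)(0.11927) + (5/6)(0.21468) = 0.65443.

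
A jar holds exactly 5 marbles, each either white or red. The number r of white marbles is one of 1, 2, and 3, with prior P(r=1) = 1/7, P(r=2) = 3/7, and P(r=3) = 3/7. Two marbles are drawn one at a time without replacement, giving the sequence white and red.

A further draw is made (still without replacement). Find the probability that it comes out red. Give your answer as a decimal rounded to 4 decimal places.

0.5500

Under each hypothesis, the probability of the observed sequence is: P(data | r = 1) = (1/5)(4/4) = 1/5; P(data | r = 2) = (2/5)(3/4) = 3/10; P(data | r = 3) = (3/5)(2/4) = 3/10.
The prior-weighted likelihoods are 1/7 · 1/5 = 1/35, 3/7 · 3/10 = 9/70, 3/7 · 3/10 = 9/70; with total 2/7.
Normalising, the posterior is P(r = 1 | data) = 1/10, P(r = 2 | data) = 9/20, P(r = 3 | data) = 9/20.
Averaging over the posterior, P(red next | data) = (1)(1/10) + (2/3)(9/20) + (1/3)(9/20) = 11/20.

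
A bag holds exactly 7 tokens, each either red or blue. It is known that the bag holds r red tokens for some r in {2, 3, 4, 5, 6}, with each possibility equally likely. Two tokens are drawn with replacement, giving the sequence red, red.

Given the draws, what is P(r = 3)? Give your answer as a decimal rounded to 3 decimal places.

Under each hypothesis, the probability of the observed sequence is: P(data | r = 2) = (2/7)(2/7) = 4/49; P(data | r = 3) = (3/7)(3/7) = 9/49; P(data | r = 4) = (4/7)(4/7) = 16/49; P(data | r = 5) = (5/7)(5/7) = 25/49; P(data | r = 6) = (6/7)(6/7) = 36/49.
Multiplying each by its prior: 1/5 · 4/49 = 4/245, 1/5 · 9/49 = 9/245, 1/5 · 16/49 = 16/245, 1/5 · 25/49 = 5/49, 1/5 · 36/49 = 36/245; summing to 18/49.
So P(r = 3 | data) = (9/245) / (18/49) = 1/10.

0.100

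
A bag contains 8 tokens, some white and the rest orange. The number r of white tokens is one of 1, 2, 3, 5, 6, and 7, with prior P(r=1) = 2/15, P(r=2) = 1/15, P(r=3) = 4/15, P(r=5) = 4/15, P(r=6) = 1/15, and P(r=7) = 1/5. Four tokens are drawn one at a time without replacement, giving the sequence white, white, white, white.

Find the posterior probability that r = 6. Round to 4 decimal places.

0.1071

For each hypothesis, P(data | H) works out to: P(data | r = 1) = (1/8)(0/7) = 0; P(data | r = 2) = (2/8)(1/7)(0/6) = 0; P(data | r = 3) = (3/8)(2/7)(1/6)(0/5) = 0; P(data | r = 5) = (5/8)(4/7)(3/6)(2/5) = 1/14; P(data | r = 6) = (6/8)(5/7)(4/6)(3/5) = 3/14; P(data | r = 7) = (7/8)(6/7)(5/6)(4/5) = 1/2.
Weighting by the prior gives 2/15 · 0 = 0, 1/15 · 0 = 0, 4/15 · 0 = 0, 4/15 · 1/14 = 2/105, 1/15 · 3/14 = 1/70, 1/5 · 1/2 = 1/10; summing to 2/15.
Therefore the posterior P(r = 6 | data) = (1/70) / (2/15) = 3/28.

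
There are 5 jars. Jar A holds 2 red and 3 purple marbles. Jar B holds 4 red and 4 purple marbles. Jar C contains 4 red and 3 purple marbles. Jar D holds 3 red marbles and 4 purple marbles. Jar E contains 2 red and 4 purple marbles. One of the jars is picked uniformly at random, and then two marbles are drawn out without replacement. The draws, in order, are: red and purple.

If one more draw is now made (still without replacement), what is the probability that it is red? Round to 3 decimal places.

0.418

Compute the likelihood of the observed sequence for each case: P(data | jar A) = (2/5)(3/4) = 0.3; P(data | jar B) = (4/8)(4/7) = 0.28571; P(data | jar C) = (4/7)(3/6) = 0.28571; P(data | jar D) = (3/7)(4/6) = 0.28571; P(data | jar E) = (2/6)(4/5) = 0.26667.
Multiplying each by its prior: 1/5 · 0.3 = 0.06, 1/5 · 0.28571 = 0.057143, 1/5 · 0.28571 = 0.057143, 1/5 · 0.28571 = 0.057143, 1/5 · 0.26667 = 0.053333; with total 0.28476.
Normalising, the posterior is P(jar A | data) = 0.2107, P(jar B | data) = 0.20067, P(jar C | data) = 0.20067, P(jar D | data) = 0.20067, P(jar E | data) = 0.18729.
Averaging over the posterior, P(red next | data) = (1/3)(0.2107) + (1/2)(0.20067) + (3/5)(0.20067) + (2/5)(0.20067) + (1/4)(0.18729) = 0.41806.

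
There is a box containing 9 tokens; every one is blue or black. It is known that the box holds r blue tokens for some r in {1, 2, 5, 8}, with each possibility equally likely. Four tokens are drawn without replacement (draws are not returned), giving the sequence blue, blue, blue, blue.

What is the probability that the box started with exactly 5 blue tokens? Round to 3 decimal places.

0.067

The likelihood of the observed sequence under each hypothesis: P(data | r = 1) = (1/9)(0/8) = 0; P(data | r = 2) = (2/9)(1/8)(0/7) = 0; P(data | r = 5) = (5/9)(4/8)(3/7)(2/6) = 5/126; P(data | r = 8) = (8/9)(7/8)(6/7)(5/6) = 5/9.
Weighting by the prior gives 1/4 · 0 = 0, 1/4 · 0 = 0, 1/4 · 5/126 = 5/504, 1/4 · 5/9 = 5/36; summing to 25/168.
Hence P(r = 5 | data) = (5/504) / (25/168) = 1/15.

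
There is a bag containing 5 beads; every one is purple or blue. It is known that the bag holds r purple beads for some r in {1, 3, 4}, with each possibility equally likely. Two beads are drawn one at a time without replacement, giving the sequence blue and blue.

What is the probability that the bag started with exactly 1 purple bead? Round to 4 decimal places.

The likelihood of the observed sequence under each hypothesis: P(data | r = 1) = (4/5)(3/4) = 3/5; P(data | r = 3) = (2/5)(1/4) = 1/10; P(data | r = 4) = (1/5)(0/4) = 0.
The prior-weighted likelihoods are 1/3 · 3/5 = 1/5, 1/3 · 1/10 = 1/30, 1/3 · 0 = 0; with total 7/30.
Therefore the posterior P(r = 1 | data) = (1/5) / (7/30) = 6/7.

0.8571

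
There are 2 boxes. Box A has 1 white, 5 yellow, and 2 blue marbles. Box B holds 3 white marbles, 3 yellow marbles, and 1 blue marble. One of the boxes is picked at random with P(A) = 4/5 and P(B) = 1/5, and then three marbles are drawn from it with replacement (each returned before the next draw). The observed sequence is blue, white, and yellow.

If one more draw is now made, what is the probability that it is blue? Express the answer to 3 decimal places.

The likelihood of the observed sequence under each hypothesis: P(data | box A) = (2/8)(1/8)(5/8) = 0.019531; P(data | box B) = (1/7)(3/7)(3/7) = 0.026239.
The prior-weighted likelihoods are 4/5 · 0.019531 = 0.015625, 1/5 · 0.026239 = 0.0052478; these sum to 0.020873.
The posterior is then P(box A | data) = 0.74858, P(box B | data) = 0.25142.
The predictive probability is P(blue next | data) = (1/4)(0.74858) + (1/7)(0.25142) = 0.22306.

0.223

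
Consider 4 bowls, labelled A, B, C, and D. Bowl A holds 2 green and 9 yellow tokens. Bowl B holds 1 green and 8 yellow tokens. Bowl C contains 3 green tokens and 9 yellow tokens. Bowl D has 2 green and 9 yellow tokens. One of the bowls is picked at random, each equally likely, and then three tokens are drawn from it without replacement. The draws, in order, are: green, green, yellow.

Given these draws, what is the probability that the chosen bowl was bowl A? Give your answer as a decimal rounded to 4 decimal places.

Compute the likelihood of the observed sequence for each case: P(data | bowl A) = (2/11)(1/10)(9/9) = 1/55; P(data | bowl B) = (1/9)(0/8) = 0; P(data | bowl C) = (3/12)(2/11)(9/10) = 9/220; P(data | bowl D) = (2/11)(1/10)(9/9) = 1/55.
The prior-weighted likelihoods are 1/4 · 1/55 = 1/220, 1/4 · 0 = 0, 1/4 · 9/220 = 9/880, 1/4 · 1/55 = 1/220; summing to 17/880.
By Bayes' rule, P(bowl A | data) = (1/220) / (17/880) = 4/17.

0.2353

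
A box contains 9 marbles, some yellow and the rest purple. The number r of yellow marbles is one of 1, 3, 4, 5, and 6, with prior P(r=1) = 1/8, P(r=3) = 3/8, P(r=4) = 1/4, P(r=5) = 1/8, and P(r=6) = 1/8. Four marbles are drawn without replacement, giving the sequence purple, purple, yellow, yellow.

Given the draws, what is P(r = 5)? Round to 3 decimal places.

0.167

For each hypothesis, P(data | H) works out to: P(data | r = 1) = (8/9)(7/8)(1/7)(0/6) = 0; P(data | r = 3) = (6/9)(5/8)(3/7)(2/6) = 5/84; P(data | r = 4) = (5/9)(4/8)(4/7)(3/6) = 5/63; P(data | r = 5) = (4/9)(3/8)(5/7)(4/6) = 5/63; P(data | r = 6) = (3/9)(2/8)(6/7)(5/6) = 5/84.
The prior-weighted likelihoods are 1/8 · 0 = 0, 3/8 · 5/84 = 5/224, 1/4 · 5/63 = 5/252, 1/8 · 5/63 = 5/504, 1/8 · 5/84 = 5/672; with total 5/84.
By Bayes' rule, P(r = 5 | data) = (5/504) / (5/84) = 1/6.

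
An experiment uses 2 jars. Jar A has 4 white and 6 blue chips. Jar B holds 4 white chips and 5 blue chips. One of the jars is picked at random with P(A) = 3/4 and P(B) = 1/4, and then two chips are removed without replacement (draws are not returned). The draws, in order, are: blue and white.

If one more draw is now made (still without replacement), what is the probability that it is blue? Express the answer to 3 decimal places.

0.611

For each hypothesis, P(data | H) works out to: P(data | jar A) = (6/10)(4/9) = 4/15; P(data | jar B) = (5/9)(4/8) = 5/18.
Weighting by the prior gives 3/4 · 4/15 = 1/5, 1/4 · 5/18 = 5/72; summing to 97/360.
Normalising, the posterior is P(jar A | data) = 72/97, P(jar B | data) = 25/97.
The predictive probability is P(blue next | data) = (5/8)(72/97) + (4/7)(25/97) = 415/679.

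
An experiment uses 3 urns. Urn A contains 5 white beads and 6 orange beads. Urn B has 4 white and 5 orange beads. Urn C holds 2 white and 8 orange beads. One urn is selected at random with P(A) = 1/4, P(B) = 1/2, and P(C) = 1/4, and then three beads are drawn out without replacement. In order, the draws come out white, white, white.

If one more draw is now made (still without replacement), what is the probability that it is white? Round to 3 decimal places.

Under each hypothesis, the probability of the observed sequence is: P(data | urn A) = (5/11)(4/10)(3/9) = 2/33; P(data | urn B) = (4/9)(3/8)(2/7) = 1/21; P(data | urn C) = (2/10)(1/9)(0/8) = 0.
The prior-weighted likelihoods are 1/4 · 2/33 = 1/66, 1/2 · 1/21 = 1/42, 1/4 · 0 = 0; summing to 3/77.
Normalising, the posterior is P(urn A | data) = 7/18, P(urn B | data) = 11/18, P(urn C | data) = 0.
The predictive probability is P(white next | data) = (1/4)(7/18) + (1/6)(11/18) = 43/216.

0.199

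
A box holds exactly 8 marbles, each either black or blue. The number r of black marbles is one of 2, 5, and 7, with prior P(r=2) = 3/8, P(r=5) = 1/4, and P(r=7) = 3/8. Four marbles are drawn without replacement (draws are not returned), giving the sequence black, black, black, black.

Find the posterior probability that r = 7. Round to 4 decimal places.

0.9130

Under each hypothesis, the probability of the observed sequence is: P(data | r = 2) = (2/8)(1/7)(0/6) = 0; P(data | r = 5) = (5/8)(4/7)(3/6)(2/5) = 1/14; P(data | r = 7) = (7/8)(6/7)(5/6)(4/5) = 1/2.
Multiplying each by its prior: 3/8 · 0 = 0, 1/4 · 1/14 = 1/56, 3/8 · 1/2 = 3/16; with total 23/112.
Hence P(r = 7 | data) = (3/16) / (23/112) = 21/23.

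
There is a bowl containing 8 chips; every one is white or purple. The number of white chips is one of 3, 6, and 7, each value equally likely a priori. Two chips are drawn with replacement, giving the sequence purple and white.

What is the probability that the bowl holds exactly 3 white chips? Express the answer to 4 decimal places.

0.4412

Under each hypothesis, the probability of the observed sequence is: P(data | r = 3) = (5/8)(3/8) = 15/64; P(data | r = 6) = (2/8)(6/8) = 3/16; P(data | r = 7) = (1/8)(7/8) = 7/64.
Weighting by the prior gives 1/3 · 15/64 = 5/64, 1/3 · 3/16 = 1/16, 1/3 · 7/64 = 7/192; these sum to 17/96.
Hence P(r = 3 | data) = (5/64) / (17/96) = 15/34.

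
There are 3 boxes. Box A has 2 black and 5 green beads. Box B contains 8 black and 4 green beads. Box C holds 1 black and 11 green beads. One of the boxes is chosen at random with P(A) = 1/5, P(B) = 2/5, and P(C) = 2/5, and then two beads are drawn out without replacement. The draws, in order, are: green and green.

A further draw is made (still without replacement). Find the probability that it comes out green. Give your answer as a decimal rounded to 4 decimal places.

The likelihood of the observed sequence under each hypothesis: P(data | box A) = (5/7)(4/6) = 10/21; P(data | box B) = (4/12)(3/11) = 1/11; P(data | box C) = (11/12)(10/11) = 5/6.
The prior-weighted likelihoods are 1/5 · 10/21 = 2/21, 2/5 · 1/11 = 2/55, 2/5 · 5/6 = 1/3; these sum to 179/385.
Normalising, the posterior is P(box A | data) = 0.20484, P(box B | data) = 0.078212, P(box C | data) = 0.71695.
So P(green next | data) = Σ P(green next | H) P(H | data) = (3/5)(0.20484) + (1/5)(0.078212) + (9/10)(0.71695) = 0.7838.

0.7838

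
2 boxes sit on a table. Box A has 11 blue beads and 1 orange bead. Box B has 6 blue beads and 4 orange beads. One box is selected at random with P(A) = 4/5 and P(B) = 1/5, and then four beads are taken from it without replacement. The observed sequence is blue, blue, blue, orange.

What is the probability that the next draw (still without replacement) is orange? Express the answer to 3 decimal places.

For each hypothesis, P(data | H) works out to: P(data | box A) = (11/12)(10/11)(9/10)(1/9) = 1/12; P(data | box B) = (6/10)(5/9)(4/8)(4/7) = 2/21.
The prior-weighted likelihoods are 4/5 · 1/12 = 1/15, 1/5 · 2/21 = 2/105; these sum to 3/35.
Dividing through by the total gives posterior P(box A | data) = 7/9, P(box B | data) = 2/9.
Averaging over the posterior, P(orange next | data) = (0)(7/9) + (1/2)(2/9) = 1/9.

0.111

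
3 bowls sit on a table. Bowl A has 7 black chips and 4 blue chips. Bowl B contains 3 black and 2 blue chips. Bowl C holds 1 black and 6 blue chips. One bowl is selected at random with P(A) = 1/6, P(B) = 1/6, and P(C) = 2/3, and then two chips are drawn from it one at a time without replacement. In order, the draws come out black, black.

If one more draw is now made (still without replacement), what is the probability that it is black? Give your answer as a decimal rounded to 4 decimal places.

Compute the likelihood of the observed sequence for each case: P(data | bowl A) = (7/11)(6/10) = 21/55; P(data | bowl B) = (3/5)(2/4) = 3/10; P(data | bowl C) = (1/7)(0/6) = 0.
Weighting by the prior gives 1/6 · 21/55 = 7/110, 1/6 · 3/10 = 1/20, 2/3 · 0 = 0; summing to 5/44.
Normalising, the posterior is P(bowl A | data) = 14/25, P(bowl B | data) = 11/25, P(bowl C | data) = 0.
So P(black next | data) = Σ P(black next | H) P(H | data) = (5/9)(14/25) + (1/3)(11/25) = 103/225.

0.4578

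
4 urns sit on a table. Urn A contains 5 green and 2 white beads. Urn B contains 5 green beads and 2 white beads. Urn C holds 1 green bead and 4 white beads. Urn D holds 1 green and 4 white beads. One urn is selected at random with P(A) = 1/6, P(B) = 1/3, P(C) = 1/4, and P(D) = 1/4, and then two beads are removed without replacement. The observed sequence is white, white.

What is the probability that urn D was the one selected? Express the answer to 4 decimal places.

Compute the likelihood of the observed sequence for each case: P(data | urn A) = (2/7)(1/6) = 1/21; P(data | urn B) = (2/7)(1/6) = 1/21; P(data | urn C) = (4/5)(3/4) = 3/5; P(data | urn D) = (4/5)(3/4) = 3/5.
The prior-weighted likelihoods are 1/6 · 1/21 = 1/126, 1/3 · 1/21 = 1/63, 1/4 · 3/5 = 3/20, 1/4 · 3/5 = 3/20; with total 34/105.
By Bayes' rule, P(urn D | data) = (3/20) / (34/105) = 63/136.

0.4632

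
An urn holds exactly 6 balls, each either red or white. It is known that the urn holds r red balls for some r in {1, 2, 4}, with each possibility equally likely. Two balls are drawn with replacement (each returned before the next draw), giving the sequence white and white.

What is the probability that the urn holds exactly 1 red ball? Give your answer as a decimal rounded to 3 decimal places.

Under each hypothesis, the probability of the observed sequence is: P(data | r = 1) = (5/6)(5/6) = 25/36; P(data | r = 2) = (4/6)(4/6) = 4/9; P(data | r = 4) = (2/6)(2/6) = 1/9.
Multiplying each by its prior: 1/3 · 25/36 = 25/108, 1/3 · 4/9 = 4/27, 1/3 · 1/9 = 1/27; summing to 5/12.
So P(r = 1 | data) = (25/108) / (5/12) = 5/9.

0.556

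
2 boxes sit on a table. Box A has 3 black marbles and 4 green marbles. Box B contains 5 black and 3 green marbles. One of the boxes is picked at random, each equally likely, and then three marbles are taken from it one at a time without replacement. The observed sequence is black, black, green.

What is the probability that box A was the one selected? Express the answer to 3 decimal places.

The likelihood of the observed sequence under each hypothesis: P(data | box A) = (3/7)(2/6)(4/5) = 4/35; P(data | box B) = (5/8)(4/7)(3/6) = 5/28.
Multiplying each by its prior: 1/2 · 4/35 = 2/35, 1/2 · 5/28 = 5/56; with total 41/280.
By Bayes' rule, P(box A | data) = (2/35) / (41/280) = 16/41.

0.390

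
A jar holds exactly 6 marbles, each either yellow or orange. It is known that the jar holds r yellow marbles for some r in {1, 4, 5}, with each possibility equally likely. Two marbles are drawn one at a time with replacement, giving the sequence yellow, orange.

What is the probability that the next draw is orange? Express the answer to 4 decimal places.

0.4259

Under each hypothesis, the probability of the observed sequence is: P(data | r = 1) = (1/6)(5/6) = 5/36; P(data | r = 4) = (4/6)(2/6) = 2/9; P(data | r = 5) = (5/6)(1/6) = 5/36.
Multiplying each by its prior: 1/3 · 5/36 = 5/108, 1/3 · 2/9 = 2/27, 1/3 · 5/36 = 5/108; these sum to 1/6.
Normalising, the posterior is P(r = 1 | data) = 5/18, P(r = 4 | data) = 4/9, P(r = 5 | data) = 5/18.
Averaging over the posterior, P(orange next | data) = (5/6)(5/18) + (1/3)(4/9) + (1/6)(5/18) = 23/54.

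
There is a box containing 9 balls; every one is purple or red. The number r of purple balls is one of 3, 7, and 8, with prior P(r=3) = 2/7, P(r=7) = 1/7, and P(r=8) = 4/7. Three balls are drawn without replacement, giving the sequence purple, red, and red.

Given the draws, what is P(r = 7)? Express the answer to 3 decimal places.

0.072

Compute the likelihood of the observed sequence for each case: P(data | r = 3) = (3/9)(6/8)(5/7) = 0.17857; P(data | r = 7) = (7/9)(2/8)(1/7) = 0.027778; P(data | r = 8) = (8/9)(1/8)(0/7) = 0.
Multiplying each by its prior: 2/7 · 0.17857 = 0.05102, 1/7 · 0.027778 = 0.0039683, 4/7 · 0 = 0; with total 0.054989.
Hence P(r = 7 | data) = (0.0039683) / (0.054989) = 0.072165.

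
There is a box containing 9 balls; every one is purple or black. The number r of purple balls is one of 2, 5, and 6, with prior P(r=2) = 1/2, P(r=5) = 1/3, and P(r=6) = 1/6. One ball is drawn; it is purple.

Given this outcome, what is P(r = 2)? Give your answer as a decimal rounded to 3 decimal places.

0.273

Compute the likelihood of this draw for each case: P(data | r = 2) = (2/9) = 2/9; P(data | r = 5) = (5/9) = 5/9; P(data | r = 6) = (6/9) = 2/3.
Weighting by the prior gives 1/2 · 2/9 = 1/9, 1/3 · 5/9 = 5/27, 1/6 · 2/3 = 1/9; summing to 11/27.
Therefore the posterior P(r = 2 | data) = (1/9) / (11/27) = 3/11.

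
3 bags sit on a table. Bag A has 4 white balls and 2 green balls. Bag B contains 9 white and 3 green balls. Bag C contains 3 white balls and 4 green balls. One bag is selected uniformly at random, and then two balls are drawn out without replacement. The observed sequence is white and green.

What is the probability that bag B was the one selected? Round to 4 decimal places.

0.2702

For each hypothesis, P(data | H) works out to: P(data | bag A) = (4/6)(2/5) = 0.26667; P(data | bag B) = (9/12)(3/11) = 0.20455; P(data | bag C) = (3/7)(4/6) = 0.28571.
The prior-weighted likelihoods are 1/3 · 0.26667 = 0.088889, 1/3 · 0.20455 = 0.068182, 1/3 · 0.28571 = 0.095238; with total 0.25231.
So P(bag B | data) = (0.068182) / (0.25231) = 0.27023.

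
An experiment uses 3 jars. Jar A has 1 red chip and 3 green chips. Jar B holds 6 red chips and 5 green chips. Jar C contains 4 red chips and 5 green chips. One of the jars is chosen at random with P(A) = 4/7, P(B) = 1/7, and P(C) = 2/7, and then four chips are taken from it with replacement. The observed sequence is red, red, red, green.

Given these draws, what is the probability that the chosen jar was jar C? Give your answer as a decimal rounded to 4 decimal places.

Under each hypothesis, the probability of the observed sequence is: P(data | jar A) = (1/4)(1/4)(1/4)(3/4) = 0.011719; P(data | jar B) = (6/11)(6/11)(6/11)(5/11) = 0.073765; P(data | jar C) = (4/9)(4/9)(4/9)(5/9) = 0.048773.
The prior-weighted likelihoods are 4/7 · 0.011719 = 0.0066964, 1/7 · 0.073765 = 0.010538, 2/7 · 0.048773 = 0.013935; with total 0.03117.
Hence P(jar C | data) = (0.013935) / (0.03117) = 0.44708.

0.4471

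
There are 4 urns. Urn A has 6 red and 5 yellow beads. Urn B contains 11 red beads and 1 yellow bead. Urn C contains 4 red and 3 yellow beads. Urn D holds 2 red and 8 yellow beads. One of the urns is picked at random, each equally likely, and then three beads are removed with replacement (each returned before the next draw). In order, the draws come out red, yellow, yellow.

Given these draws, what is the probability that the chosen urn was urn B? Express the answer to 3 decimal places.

0.018

The likelihood of the observed sequence under each hypothesis: P(data | urn A) = (6/11)(5/11)(5/11) = 0.1127; P(data | urn B) = (11/12)(1/12)(1/12) = 0.0063657; P(data | urn C) = (4/7)(3/7)(3/7) = 0.10496; P(data | urn D) = (2/10)(8/10)(8/10) = 0.128.
Weighting by the prior gives 1/4 · 0.1127 = 0.028174, 1/4 · 0.0063657 = 0.0015914, 1/4 · 0.10496 = 0.026239, 1/4 · 0.128 = 0.032; with total 0.088005.
Therefore the posterior P(urn B | data) = (0.0015914) / (0.088005) = 0.018084.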